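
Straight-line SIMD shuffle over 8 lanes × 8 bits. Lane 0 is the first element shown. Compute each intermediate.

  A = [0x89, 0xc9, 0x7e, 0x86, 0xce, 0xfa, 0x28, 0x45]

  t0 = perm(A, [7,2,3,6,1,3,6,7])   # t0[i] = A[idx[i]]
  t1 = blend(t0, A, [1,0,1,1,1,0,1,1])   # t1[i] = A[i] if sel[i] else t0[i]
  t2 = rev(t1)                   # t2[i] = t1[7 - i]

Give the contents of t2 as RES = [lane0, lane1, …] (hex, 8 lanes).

→ t0 |45|7e|86|28|c9|86|28|45|
→ t1 |89|7e|7e|86|ce|86|28|45|
→ t2 |45|28|86|ce|86|7e|7e|89|

RES = [ 0x45  0x28  0x86  0xce  0x86  0x7e  0x7e  0x89 ]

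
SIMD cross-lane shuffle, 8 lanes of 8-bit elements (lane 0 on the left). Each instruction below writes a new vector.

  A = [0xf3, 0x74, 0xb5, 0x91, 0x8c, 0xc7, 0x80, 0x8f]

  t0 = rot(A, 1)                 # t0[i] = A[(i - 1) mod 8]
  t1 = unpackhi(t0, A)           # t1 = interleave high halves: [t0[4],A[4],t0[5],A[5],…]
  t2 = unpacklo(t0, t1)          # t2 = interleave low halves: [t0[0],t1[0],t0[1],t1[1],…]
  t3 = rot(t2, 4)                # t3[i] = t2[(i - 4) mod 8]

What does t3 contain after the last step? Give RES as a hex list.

RES = [0x74, 0x8c, 0xb5, 0xc7, 0x8f, 0x91, 0xf3, 0x8c]

t0 = [0x8f, 0xf3, 0x74, 0xb5, 0x91, 0x8c, 0xc7, 0x80]
t1 = [0x91, 0x8c, 0x8c, 0xc7, 0xc7, 0x80, 0x80, 0x8f]
t2 = [0x8f, 0x91, 0xf3, 0x8c, 0x74, 0x8c, 0xb5, 0xc7]
t3 = [0x74, 0x8c, 0xb5, 0xc7, 0x8f, 0x91, 0xf3, 0x8c]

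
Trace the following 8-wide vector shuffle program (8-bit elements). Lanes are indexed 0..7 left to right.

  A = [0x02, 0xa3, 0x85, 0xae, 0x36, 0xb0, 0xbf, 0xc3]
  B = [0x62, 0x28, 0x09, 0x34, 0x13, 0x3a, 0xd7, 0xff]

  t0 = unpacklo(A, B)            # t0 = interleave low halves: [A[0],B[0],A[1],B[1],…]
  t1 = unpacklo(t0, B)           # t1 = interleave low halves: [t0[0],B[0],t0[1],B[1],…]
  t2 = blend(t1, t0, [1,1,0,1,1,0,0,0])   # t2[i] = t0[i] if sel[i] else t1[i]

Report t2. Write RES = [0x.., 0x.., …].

RES = [ 0x02  0x62  0x62  0x28  0x85  0x09  0x28  0x34 ]

t0 = [0x02, 0x62, 0xa3, 0x28, 0x85, 0x09, 0xae, 0x34]
t1 = [0x02, 0x62, 0x62, 0x28, 0xa3, 0x09, 0x28, 0x34]
t2 = [0x02, 0x62, 0x62, 0x28, 0x85, 0x09, 0x28, 0x34]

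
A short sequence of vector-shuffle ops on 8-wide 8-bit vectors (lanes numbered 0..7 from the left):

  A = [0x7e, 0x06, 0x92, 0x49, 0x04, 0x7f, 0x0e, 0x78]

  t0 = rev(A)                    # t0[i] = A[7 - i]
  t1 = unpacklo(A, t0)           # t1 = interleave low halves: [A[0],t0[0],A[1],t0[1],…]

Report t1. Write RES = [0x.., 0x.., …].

RES = [ 0x7e  0x78  0x06  0x0e  0x92  0x7f  0x49  0x04 ]

→ t0 |78|0e|7f|04|49|92|06|7e|
→ t1 |7e|78|06|0e|92|7f|49|04|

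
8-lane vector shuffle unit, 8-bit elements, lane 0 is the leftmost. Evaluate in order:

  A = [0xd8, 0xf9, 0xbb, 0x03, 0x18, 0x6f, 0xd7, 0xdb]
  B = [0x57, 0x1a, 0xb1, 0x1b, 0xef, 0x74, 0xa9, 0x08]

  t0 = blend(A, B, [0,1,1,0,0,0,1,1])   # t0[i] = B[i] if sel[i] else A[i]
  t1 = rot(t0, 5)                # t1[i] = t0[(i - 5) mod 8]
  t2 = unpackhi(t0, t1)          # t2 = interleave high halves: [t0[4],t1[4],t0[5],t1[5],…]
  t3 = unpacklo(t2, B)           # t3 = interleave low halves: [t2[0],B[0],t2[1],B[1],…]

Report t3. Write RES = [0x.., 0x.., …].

  t0: d8 1a b1 03 18 6f a9 08
  t1: 03 18 6f a9 08 d8 1a b1
  t2: 18 08 6f d8 a9 1a 08 b1
  t3: 18 57 08 1a 6f b1 d8 1b

RES = [0x18, 0x57, 0x08, 0x1a, 0x6f, 0xb1, 0xd8, 0x1b]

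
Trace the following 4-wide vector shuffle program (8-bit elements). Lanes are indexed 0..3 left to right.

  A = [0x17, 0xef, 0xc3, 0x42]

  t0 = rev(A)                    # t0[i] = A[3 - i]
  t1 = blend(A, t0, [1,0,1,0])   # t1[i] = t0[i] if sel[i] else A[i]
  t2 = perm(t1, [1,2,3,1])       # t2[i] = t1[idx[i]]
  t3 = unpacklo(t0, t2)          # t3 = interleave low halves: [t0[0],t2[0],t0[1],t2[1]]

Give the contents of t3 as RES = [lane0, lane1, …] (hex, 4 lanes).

RES = [ 0x42  0xef  0xc3  0xef ]

t0 = [0x42, 0xc3, 0xef, 0x17]
t1 = [0x42, 0xef, 0xef, 0x42]
t2 = [0xef, 0xef, 0x42, 0xef]
t3 = [0x42, 0xef, 0xc3, 0xef]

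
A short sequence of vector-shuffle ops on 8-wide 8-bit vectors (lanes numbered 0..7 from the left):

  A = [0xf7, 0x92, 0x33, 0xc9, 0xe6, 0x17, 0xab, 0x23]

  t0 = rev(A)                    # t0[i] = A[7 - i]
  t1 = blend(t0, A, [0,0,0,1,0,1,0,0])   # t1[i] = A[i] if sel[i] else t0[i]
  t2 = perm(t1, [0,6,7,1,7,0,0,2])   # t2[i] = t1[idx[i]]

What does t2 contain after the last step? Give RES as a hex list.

  t0: 23 ab 17 e6 c9 33 92 f7
  t1: 23 ab 17 c9 c9 17 92 f7
  t2: 23 92 f7 ab f7 23 23 17

RES = [ 0x23  0x92  0xf7  0xab  0xf7  0x23  0x23  0x17 ]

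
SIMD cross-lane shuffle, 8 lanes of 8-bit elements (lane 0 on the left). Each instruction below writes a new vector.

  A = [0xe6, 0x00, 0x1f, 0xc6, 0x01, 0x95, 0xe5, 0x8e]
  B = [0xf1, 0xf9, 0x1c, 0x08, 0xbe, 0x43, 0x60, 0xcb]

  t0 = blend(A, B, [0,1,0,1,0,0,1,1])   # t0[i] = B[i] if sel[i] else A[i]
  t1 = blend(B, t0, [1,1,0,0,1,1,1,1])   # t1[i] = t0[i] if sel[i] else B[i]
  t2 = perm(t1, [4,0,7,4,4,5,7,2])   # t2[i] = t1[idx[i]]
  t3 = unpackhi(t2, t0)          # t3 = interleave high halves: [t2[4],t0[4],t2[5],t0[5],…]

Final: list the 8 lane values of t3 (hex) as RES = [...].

→ t0 |e6|f9|1f|08|01|95|60|cb|
→ t1 |e6|f9|1c|08|01|95|60|cb|
→ t2 |01|e6|cb|01|01|95|cb|1c|
→ t3 |01|01|95|95|cb|60|1c|cb|

RES = [ 0x01  0x01  0x95  0x95  0xcb  0x60  0x1c  0xcb ]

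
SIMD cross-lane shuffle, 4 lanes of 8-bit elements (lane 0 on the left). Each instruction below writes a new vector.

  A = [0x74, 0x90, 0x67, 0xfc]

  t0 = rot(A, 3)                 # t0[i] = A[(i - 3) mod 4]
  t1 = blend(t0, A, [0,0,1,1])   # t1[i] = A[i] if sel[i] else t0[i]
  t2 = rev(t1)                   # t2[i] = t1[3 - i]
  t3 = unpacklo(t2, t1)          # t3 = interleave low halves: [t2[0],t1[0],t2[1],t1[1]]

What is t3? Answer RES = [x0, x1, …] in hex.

RES = [0xfc, 0x90, 0x67, 0x67]

t0 = [0x90, 0x67, 0xfc, 0x74]
t1 = [0x90, 0x67, 0x67, 0xfc]
t2 = [0xfc, 0x67, 0x67, 0x90]
t3 = [0xfc, 0x90, 0x67, 0x67]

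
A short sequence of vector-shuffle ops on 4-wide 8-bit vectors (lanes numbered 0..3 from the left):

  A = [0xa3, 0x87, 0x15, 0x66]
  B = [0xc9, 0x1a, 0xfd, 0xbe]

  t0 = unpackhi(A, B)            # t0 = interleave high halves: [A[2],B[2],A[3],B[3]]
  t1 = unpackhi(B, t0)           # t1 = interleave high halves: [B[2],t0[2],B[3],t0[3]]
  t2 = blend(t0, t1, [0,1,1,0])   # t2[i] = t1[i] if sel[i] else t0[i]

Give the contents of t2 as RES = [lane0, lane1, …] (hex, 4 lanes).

  t0: 15 fd 66 be
  t1: fd 66 be be
  t2: 15 66 be be

RES = [ 0x15  0x66  0xbe  0xbe ]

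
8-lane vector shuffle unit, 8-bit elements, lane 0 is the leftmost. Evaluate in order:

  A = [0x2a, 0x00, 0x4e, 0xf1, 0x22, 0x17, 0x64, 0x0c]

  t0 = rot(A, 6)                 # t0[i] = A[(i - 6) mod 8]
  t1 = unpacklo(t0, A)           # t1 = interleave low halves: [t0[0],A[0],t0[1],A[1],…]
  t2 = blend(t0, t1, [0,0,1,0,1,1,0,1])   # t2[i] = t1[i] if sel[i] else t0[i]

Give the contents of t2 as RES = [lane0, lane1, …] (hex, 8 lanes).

RES = [ 0x4e  0xf1  0xf1  0x17  0x22  0x4e  0x2a  0xf1 ]

  t0: 4e f1 22 17 64 0c 2a 00
  t1: 4e 2a f1 00 22 4e 17 f1
  t2: 4e f1 f1 17 22 4e 2a f1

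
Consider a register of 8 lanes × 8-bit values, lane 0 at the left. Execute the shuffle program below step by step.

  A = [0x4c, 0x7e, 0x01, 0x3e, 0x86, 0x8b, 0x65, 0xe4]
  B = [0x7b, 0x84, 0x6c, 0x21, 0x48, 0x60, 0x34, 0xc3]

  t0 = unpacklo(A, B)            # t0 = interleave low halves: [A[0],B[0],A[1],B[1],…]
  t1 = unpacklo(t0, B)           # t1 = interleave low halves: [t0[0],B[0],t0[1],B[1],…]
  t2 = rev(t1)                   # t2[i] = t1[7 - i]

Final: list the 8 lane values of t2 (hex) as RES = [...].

RES = [ 0x21  0x84  0x6c  0x7e  0x84  0x7b  0x7b  0x4c ]

→ t0 |4c|7b|7e|84|01|6c|3e|21|
→ t1 |4c|7b|7b|84|7e|6c|84|21|
→ t2 |21|84|6c|7e|84|7b|7b|4c|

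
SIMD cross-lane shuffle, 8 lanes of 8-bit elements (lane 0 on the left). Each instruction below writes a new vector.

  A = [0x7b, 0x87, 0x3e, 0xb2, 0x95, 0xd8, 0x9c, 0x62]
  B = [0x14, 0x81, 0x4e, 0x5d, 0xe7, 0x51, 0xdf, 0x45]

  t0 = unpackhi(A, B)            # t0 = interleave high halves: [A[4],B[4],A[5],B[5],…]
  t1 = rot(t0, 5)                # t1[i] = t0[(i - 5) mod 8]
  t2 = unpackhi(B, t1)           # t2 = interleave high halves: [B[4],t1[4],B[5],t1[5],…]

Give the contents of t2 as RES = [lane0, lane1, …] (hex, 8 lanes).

RES = [0xe7, 0x45, 0x51, 0x95, 0xdf, 0xe7, 0x45, 0xd8]

t0 = [0x95, 0xe7, 0xd8, 0x51, 0x9c, 0xdf, 0x62, 0x45]
t1 = [0x51, 0x9c, 0xdf, 0x62, 0x45, 0x95, 0xe7, 0xd8]
t2 = [0xe7, 0x45, 0x51, 0x95, 0xdf, 0xe7, 0x45, 0xd8]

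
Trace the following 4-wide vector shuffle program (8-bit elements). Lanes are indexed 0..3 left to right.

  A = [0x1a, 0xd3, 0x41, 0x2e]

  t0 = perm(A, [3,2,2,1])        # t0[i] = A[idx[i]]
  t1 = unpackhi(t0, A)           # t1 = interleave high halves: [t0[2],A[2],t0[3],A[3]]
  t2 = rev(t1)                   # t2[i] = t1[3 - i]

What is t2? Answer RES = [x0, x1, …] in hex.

RES = [ 0x2e  0xd3  0x41  0x41 ]

→ t0 |2e|41|41|d3|
→ t1 |41|41|d3|2e|
→ t2 |2e|d3|41|41|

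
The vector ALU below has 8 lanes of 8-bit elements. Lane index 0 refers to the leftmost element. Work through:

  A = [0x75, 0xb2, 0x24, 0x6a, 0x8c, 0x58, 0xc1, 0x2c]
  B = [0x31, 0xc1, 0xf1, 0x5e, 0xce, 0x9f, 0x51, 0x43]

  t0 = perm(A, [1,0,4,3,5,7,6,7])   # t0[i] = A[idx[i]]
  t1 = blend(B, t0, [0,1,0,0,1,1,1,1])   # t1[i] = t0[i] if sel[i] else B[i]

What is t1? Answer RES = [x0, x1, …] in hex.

→ t0 |b2|75|8c|6a|58|2c|c1|2c|
→ t1 |31|75|f1|5e|58|2c|c1|2c|

RES = [ 0x31  0x75  0xf1  0x5e  0x58  0x2c  0xc1  0x2c ]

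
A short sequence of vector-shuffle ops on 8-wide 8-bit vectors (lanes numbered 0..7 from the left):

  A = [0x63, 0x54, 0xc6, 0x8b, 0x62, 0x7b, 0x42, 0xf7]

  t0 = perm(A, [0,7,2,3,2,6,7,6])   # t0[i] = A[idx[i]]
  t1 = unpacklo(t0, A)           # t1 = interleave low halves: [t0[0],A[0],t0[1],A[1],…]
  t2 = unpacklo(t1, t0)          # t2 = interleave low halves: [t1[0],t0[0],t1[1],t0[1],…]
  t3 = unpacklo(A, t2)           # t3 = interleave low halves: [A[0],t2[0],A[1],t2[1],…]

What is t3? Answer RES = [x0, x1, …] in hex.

RES = [ 0x63  0x63  0x54  0x63  0xc6  0x63  0x8b  0xf7 ]

t0 = [0x63, 0xf7, 0xc6, 0x8b, 0xc6, 0x42, 0xf7, 0x42]
t1 = [0x63, 0x63, 0xf7, 0x54, 0xc6, 0xc6, 0x8b, 0x8b]
t2 = [0x63, 0x63, 0x63, 0xf7, 0xf7, 0xc6, 0x54, 0x8b]
t3 = [0x63, 0x63, 0x54, 0x63, 0xc6, 0x63, 0x8b, 0xf7]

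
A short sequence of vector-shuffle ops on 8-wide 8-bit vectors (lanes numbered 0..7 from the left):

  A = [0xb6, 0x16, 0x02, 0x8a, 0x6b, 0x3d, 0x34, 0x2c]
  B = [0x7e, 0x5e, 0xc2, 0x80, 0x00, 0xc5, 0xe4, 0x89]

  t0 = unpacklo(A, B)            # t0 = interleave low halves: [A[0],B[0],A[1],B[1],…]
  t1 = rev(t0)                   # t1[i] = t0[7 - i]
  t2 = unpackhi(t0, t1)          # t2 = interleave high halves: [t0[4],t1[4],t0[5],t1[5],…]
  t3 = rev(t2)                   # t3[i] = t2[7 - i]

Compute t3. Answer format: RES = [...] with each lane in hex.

→ t0 |b6|7e|16|5e|02|c2|8a|80|
→ t1 |80|8a|c2|02|5e|16|7e|b6|
→ t2 |02|5e|c2|16|8a|7e|80|b6|
→ t3 |b6|80|7e|8a|16|c2|5e|02|

RES = [0xb6, 0x80, 0x7e, 0x8a, 0x16, 0xc2, 0x5e, 0x02]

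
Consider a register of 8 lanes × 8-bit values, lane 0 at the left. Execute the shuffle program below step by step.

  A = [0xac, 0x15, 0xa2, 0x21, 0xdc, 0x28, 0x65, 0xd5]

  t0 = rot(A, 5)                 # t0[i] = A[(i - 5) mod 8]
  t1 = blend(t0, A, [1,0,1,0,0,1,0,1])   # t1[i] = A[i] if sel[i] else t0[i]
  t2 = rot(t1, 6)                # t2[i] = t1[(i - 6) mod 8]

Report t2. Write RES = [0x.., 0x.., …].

  t0: 21 dc 28 65 d5 ac 15 a2
  t1: ac dc a2 65 d5 28 15 d5
  t2: a2 65 d5 28 15 d5 ac dc

RES = [ 0xa2  0x65  0xd5  0x28  0x15  0xd5  0xac  0xdc ]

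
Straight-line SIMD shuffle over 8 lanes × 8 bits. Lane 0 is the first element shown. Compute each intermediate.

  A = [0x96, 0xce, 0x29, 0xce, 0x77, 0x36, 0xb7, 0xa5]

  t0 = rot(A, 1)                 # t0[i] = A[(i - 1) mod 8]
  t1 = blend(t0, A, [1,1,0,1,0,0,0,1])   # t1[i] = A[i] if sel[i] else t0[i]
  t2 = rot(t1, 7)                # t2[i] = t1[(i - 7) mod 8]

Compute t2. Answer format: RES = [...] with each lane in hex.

RES = [ 0xce  0xce  0xce  0xce  0x77  0x36  0xa5  0x96 ]

→ t0 |a5|96|ce|29|ce|77|36|b7|
→ t1 |96|ce|ce|ce|ce|77|36|a5|
→ t2 |ce|ce|ce|ce|77|36|a5|96|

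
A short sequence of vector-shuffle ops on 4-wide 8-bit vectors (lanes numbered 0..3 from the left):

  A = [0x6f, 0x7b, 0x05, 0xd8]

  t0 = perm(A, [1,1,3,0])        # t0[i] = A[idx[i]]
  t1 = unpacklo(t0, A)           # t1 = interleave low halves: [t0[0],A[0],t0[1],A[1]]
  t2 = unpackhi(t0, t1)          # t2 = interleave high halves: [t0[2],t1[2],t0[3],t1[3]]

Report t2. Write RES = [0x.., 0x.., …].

RES = [0xd8, 0x7b, 0x6f, 0x7b]

t0 = [0x7b, 0x7b, 0xd8, 0x6f]
t1 = [0x7b, 0x6f, 0x7b, 0x7b]
t2 = [0xd8, 0x7b, 0x6f, 0x7b]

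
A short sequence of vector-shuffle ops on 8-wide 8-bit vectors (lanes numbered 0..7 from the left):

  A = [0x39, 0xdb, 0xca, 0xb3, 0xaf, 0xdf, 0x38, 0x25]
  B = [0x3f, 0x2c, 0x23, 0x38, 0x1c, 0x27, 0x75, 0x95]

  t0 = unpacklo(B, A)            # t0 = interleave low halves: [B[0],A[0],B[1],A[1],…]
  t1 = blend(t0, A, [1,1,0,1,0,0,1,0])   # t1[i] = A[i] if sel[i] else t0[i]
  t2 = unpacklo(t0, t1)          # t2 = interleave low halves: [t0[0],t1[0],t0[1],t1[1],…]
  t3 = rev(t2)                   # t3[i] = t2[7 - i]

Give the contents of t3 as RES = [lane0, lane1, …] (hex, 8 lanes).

t0 = [0x3f, 0x39, 0x2c, 0xdb, 0x23, 0xca, 0x38, 0xb3]
t1 = [0x39, 0xdb, 0x2c, 0xb3, 0x23, 0xca, 0x38, 0xb3]
t2 = [0x3f, 0x39, 0x39, 0xdb, 0x2c, 0x2c, 0xdb, 0xb3]
t3 = [0xb3, 0xdb, 0x2c, 0x2c, 0xdb, 0x39, 0x39, 0x3f]

RES = [ 0xb3  0xdb  0x2c  0x2c  0xdb  0x39  0x39  0x3f ]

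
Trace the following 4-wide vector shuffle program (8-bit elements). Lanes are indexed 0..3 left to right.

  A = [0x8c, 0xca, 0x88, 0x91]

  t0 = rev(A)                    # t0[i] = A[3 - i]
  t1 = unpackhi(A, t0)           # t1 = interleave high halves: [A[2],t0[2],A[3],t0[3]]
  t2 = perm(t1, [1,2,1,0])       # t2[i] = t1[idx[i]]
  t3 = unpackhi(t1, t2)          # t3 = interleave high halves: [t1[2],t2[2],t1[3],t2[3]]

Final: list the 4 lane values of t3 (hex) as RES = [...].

RES = [ 0x91  0xca  0x8c  0x88 ]

  t0: 91 88 ca 8c
  t1: 88 ca 91 8c
  t2: ca 91 ca 88
  t3: 91 ca 8c 88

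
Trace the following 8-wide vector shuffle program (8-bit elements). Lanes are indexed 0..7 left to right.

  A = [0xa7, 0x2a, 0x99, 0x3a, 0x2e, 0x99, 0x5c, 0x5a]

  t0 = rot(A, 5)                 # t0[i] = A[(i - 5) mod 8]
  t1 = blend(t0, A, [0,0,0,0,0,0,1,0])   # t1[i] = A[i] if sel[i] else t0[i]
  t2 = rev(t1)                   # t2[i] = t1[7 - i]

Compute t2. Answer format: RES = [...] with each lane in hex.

t0 = [0x3a, 0x2e, 0x99, 0x5c, 0x5a, 0xa7, 0x2a, 0x99]
t1 = [0x3a, 0x2e, 0x99, 0x5c, 0x5a, 0xa7, 0x5c, 0x99]
t2 = [0x99, 0x5c, 0xa7, 0x5a, 0x5c, 0x99, 0x2e, 0x3a]

RES = [0x99, 0x5c, 0xa7, 0x5a, 0x5c, 0x99, 0x2e, 0x3a]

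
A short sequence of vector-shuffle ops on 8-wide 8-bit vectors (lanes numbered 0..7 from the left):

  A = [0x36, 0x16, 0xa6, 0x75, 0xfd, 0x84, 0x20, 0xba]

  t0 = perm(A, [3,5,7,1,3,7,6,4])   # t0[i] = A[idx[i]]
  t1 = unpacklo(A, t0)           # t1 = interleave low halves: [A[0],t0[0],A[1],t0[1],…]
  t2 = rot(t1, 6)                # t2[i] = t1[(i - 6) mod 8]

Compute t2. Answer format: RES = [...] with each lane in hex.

RES = [ 0x16  0x84  0xa6  0xba  0x75  0x16  0x36  0x75 ]

→ t0 |75|84|ba|16|75|ba|20|fd|
→ t1 |36|75|16|84|a6|ba|75|16|
→ t2 |16|84|a6|ba|75|16|36|75|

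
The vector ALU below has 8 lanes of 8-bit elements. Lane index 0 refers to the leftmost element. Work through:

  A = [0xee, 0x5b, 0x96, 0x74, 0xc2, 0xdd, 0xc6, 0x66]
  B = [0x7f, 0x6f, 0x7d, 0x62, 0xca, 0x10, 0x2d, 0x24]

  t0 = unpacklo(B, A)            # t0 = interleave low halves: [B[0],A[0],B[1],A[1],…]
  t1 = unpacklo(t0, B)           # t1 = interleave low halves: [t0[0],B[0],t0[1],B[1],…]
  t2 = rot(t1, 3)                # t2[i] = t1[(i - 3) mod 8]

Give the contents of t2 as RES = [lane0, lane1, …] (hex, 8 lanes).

  t0: 7f ee 6f 5b 7d 96 62 74
  t1: 7f 7f ee 6f 6f 7d 5b 62
  t2: 7d 5b 62 7f 7f ee 6f 6f

RES = [0x7d, 0x5b, 0x62, 0x7f, 0x7f, 0xee, 0x6f, 0x6f]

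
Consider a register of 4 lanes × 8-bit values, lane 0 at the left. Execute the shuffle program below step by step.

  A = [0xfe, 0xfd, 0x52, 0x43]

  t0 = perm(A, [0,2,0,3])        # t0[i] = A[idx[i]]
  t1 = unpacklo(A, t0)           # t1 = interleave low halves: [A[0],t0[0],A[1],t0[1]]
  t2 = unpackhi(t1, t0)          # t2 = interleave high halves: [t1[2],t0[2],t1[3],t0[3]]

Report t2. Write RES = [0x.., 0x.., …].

  t0: fe 52 fe 43
  t1: fe fe fd 52
  t2: fd fe 52 43

RES = [ 0xfd  0xfe  0x52  0x43 ]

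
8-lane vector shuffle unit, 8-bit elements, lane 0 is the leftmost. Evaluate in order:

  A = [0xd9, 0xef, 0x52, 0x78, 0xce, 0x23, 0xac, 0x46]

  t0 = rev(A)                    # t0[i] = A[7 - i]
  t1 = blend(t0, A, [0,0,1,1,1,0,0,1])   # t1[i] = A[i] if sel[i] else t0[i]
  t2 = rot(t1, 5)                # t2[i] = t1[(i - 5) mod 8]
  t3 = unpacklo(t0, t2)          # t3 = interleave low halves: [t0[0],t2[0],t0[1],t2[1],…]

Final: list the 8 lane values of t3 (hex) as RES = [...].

→ t0 |46|ac|23|ce|78|52|ef|d9|
→ t1 |46|ac|52|78|ce|52|ef|46|
→ t2 |78|ce|52|ef|46|46|ac|52|
→ t3 |46|78|ac|ce|23|52|ce|ef|

RES = [0x46, 0x78, 0xac, 0xce, 0x23, 0x52, 0xce, 0xef]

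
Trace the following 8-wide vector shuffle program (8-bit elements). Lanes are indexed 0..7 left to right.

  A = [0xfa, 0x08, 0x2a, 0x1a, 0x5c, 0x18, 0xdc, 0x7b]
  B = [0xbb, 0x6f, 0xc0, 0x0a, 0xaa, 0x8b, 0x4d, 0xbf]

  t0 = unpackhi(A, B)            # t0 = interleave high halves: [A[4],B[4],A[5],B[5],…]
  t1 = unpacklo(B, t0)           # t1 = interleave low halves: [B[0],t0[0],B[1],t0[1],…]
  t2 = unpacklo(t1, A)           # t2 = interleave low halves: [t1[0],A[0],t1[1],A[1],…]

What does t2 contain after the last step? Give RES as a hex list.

  t0: 5c aa 18 8b dc 4d 7b bf
  t1: bb 5c 6f aa c0 18 0a 8b
  t2: bb fa 5c 08 6f 2a aa 1a

RES = [0xbb, 0xfa, 0x5c, 0x08, 0x6f, 0x2a, 0xaa, 0x1a]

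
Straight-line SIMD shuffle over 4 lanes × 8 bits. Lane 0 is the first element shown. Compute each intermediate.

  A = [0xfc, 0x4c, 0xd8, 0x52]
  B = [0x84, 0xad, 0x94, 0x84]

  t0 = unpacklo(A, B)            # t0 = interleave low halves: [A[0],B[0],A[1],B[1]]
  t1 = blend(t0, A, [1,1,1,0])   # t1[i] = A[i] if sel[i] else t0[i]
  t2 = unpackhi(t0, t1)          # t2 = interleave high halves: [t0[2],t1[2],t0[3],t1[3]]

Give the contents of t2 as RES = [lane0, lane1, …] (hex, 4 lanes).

  t0: fc 84 4c ad
  t1: fc 4c d8 ad
  t2: 4c d8 ad ad

RES = [ 0x4c  0xd8  0xad  0xad ]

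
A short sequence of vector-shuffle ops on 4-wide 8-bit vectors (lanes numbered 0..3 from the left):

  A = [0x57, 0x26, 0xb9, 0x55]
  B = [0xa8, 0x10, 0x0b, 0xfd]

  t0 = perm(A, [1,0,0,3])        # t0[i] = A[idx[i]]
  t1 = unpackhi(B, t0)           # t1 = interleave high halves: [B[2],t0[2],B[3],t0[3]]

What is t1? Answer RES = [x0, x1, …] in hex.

RES = [ 0x0b  0x57  0xfd  0x55 ]

→ t0 |26|57|57|55|
→ t1 |0b|57|fd|55|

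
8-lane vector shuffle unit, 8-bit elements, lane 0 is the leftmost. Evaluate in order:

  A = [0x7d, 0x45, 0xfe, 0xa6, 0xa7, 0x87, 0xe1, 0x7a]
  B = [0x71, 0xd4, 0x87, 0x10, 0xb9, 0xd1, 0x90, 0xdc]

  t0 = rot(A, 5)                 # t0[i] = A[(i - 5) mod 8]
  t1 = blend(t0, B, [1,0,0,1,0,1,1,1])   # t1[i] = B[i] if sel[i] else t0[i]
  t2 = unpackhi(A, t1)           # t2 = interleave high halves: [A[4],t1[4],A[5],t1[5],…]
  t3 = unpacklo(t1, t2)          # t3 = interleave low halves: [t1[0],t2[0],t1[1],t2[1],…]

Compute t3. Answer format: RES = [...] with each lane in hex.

  t0: a6 a7 87 e1 7a 7d 45 fe
  t1: 71 a7 87 10 7a d1 90 dc
  t2: a7 7a 87 d1 e1 90 7a dc
  t3: 71 a7 a7 7a 87 87 10 d1

RES = [ 0x71  0xa7  0xa7  0x7a  0x87  0x87  0x10  0xd1 ]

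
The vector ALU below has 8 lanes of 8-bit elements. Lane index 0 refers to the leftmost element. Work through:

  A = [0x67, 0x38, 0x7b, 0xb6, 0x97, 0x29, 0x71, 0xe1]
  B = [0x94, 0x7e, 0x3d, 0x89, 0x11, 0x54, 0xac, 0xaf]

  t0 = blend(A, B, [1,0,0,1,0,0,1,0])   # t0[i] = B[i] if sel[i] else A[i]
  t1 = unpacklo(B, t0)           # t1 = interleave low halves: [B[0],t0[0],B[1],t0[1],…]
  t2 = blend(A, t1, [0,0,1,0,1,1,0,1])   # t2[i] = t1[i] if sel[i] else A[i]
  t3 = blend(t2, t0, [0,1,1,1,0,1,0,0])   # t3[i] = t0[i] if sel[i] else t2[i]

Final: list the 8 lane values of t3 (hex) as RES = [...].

t0 = [0x94, 0x38, 0x7b, 0x89, 0x97, 0x29, 0xac, 0xe1]
t1 = [0x94, 0x94, 0x7e, 0x38, 0x3d, 0x7b, 0x89, 0x89]
t2 = [0x67, 0x38, 0x7e, 0xb6, 0x3d, 0x7b, 0x71, 0x89]
t3 = [0x67, 0x38, 0x7b, 0x89, 0x3d, 0x29, 0x71, 0x89]

RES = [ 0x67  0x38  0x7b  0x89  0x3d  0x29  0x71  0x89 ]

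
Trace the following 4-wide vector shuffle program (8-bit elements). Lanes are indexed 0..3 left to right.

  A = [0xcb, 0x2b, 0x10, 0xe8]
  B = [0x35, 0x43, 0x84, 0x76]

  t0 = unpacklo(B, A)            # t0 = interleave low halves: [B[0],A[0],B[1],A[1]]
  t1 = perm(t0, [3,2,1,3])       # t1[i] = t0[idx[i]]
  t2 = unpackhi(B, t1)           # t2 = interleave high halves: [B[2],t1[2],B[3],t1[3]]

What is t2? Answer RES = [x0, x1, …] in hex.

RES = [ 0x84  0xcb  0x76  0x2b ]

t0 = [0x35, 0xcb, 0x43, 0x2b]
t1 = [0x2b, 0x43, 0xcb, 0x2b]
t2 = [0x84, 0xcb, 0x76, 0x2b]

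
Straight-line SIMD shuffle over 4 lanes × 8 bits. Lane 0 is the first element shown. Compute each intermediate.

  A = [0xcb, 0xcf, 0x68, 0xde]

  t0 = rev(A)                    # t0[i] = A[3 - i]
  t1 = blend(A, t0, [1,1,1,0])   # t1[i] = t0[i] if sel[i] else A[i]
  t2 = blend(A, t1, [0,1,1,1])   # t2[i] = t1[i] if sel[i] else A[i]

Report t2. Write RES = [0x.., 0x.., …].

RES = [ 0xcb  0x68  0xcf  0xde ]

  t0: de 68 cf cb
  t1: de 68 cf de
  t2: cb 68 cf de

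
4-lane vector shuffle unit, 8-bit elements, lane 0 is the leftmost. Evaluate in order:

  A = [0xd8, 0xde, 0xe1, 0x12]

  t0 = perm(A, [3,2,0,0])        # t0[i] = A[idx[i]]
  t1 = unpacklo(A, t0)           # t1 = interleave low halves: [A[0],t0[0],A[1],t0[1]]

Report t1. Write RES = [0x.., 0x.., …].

  t0: 12 e1 d8 d8
  t1: d8 12 de e1

RES = [ 0xd8  0x12  0xde  0xe1 ]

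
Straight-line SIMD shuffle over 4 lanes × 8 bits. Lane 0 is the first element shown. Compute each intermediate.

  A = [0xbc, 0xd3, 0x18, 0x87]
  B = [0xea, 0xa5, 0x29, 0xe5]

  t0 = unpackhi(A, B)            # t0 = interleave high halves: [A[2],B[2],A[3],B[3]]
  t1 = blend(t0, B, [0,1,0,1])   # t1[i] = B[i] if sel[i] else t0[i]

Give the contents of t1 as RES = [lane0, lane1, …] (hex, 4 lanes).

RES = [0x18, 0xa5, 0x87, 0xe5]

→ t0 |18|29|87|e5|
→ t1 |18|a5|87|e5|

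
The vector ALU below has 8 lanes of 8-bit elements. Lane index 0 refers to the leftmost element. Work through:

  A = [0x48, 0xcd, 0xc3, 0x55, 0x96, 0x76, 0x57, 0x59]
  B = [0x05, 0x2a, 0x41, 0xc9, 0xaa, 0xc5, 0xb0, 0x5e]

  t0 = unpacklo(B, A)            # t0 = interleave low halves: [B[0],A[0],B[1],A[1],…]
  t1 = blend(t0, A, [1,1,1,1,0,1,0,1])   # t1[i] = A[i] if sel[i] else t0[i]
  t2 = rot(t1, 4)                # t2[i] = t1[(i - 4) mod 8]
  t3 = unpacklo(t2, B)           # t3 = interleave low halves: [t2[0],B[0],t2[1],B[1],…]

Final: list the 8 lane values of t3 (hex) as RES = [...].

RES = [ 0x41  0x05  0x76  0x2a  0xc9  0x41  0x59  0xc9 ]

t0 = [0x05, 0x48, 0x2a, 0xcd, 0x41, 0xc3, 0xc9, 0x55]
t1 = [0x48, 0xcd, 0xc3, 0x55, 0x41, 0x76, 0xc9, 0x59]
t2 = [0x41, 0x76, 0xc9, 0x59, 0x48, 0xcd, 0xc3, 0x55]
t3 = [0x41, 0x05, 0x76, 0x2a, 0xc9, 0x41, 0x59, 0xc9]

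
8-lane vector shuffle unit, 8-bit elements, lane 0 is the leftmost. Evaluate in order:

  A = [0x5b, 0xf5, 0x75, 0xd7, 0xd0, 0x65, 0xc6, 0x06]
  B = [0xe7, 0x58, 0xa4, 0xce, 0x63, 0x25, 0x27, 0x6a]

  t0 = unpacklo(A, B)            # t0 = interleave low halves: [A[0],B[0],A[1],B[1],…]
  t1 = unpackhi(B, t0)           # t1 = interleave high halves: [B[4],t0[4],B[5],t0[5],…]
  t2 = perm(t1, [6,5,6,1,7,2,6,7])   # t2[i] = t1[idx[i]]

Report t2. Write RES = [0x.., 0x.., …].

  t0: 5b e7 f5 58 75 a4 d7 ce
  t1: 63 75 25 a4 27 d7 6a ce
  t2: 6a d7 6a 75 ce 25 6a ce

RES = [ 0x6a  0xd7  0x6a  0x75  0xce  0x25  0x6a  0xce ]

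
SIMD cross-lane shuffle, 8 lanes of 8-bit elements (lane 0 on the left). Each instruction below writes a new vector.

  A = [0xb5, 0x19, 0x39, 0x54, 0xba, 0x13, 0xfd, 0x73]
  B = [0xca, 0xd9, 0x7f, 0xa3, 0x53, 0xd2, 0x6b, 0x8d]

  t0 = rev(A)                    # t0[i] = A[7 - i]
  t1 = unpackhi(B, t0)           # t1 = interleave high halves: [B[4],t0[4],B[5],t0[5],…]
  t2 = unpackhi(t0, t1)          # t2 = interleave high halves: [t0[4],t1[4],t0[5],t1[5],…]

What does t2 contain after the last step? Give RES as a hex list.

→ t0 |73|fd|13|ba|54|39|19|b5|
→ t1 |53|54|d2|39|6b|19|8d|b5|
→ t2 |54|6b|39|19|19|8d|b5|b5|

RES = [ 0x54  0x6b  0x39  0x19  0x19  0x8d  0xb5  0xb5 ]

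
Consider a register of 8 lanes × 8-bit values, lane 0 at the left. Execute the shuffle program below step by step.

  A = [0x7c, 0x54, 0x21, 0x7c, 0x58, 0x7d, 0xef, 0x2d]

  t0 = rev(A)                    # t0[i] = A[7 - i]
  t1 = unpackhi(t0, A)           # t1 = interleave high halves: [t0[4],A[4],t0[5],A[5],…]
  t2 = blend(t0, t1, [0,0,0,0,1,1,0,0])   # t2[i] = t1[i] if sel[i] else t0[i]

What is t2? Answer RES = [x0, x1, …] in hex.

RES = [0x2d, 0xef, 0x7d, 0x58, 0x54, 0xef, 0x54, 0x7c]

→ t0 |2d|ef|7d|58|7c|21|54|7c|
→ t1 |7c|58|21|7d|54|ef|7c|2d|
→ t2 |2d|ef|7d|58|54|ef|54|7c|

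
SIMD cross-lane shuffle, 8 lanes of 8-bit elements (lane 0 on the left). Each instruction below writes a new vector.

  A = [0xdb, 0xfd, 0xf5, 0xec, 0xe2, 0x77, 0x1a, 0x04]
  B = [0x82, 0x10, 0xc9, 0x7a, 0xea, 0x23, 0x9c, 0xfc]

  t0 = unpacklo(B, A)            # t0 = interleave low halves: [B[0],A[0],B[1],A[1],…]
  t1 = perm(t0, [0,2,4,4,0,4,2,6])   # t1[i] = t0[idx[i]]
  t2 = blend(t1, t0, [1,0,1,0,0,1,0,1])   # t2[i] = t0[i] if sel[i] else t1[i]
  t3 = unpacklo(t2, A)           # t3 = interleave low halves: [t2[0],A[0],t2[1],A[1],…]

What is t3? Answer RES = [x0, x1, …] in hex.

→ t0 |82|db|10|fd|c9|f5|7a|ec|
→ t1 |82|10|c9|c9|82|c9|10|7a|
→ t2 |82|10|10|c9|82|f5|10|ec|
→ t3 |82|db|10|fd|10|f5|c9|ec|

RES = [0x82, 0xdb, 0x10, 0xfd, 0x10, 0xf5, 0xc9, 0xec]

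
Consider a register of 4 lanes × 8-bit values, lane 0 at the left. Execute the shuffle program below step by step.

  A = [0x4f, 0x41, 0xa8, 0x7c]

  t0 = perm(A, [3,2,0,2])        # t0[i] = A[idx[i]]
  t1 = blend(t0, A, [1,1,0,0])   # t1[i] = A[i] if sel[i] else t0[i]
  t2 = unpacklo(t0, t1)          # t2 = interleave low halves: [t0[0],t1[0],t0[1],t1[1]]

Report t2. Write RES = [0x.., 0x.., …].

  t0: 7c a8 4f a8
  t1: 4f 41 4f a8
  t2: 7c 4f a8 41

RES = [ 0x7c  0x4f  0xa8  0x41 ]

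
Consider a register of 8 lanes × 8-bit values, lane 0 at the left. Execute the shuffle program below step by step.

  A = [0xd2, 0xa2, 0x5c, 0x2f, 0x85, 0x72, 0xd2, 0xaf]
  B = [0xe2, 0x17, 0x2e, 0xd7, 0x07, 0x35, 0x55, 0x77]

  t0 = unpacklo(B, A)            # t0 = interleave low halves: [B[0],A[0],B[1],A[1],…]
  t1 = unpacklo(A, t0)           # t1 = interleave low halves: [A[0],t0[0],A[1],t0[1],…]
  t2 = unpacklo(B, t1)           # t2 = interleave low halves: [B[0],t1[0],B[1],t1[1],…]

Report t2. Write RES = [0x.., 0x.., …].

RES = [0xe2, 0xd2, 0x17, 0xe2, 0x2e, 0xa2, 0xd7, 0xd2]

t0 = [0xe2, 0xd2, 0x17, 0xa2, 0x2e, 0x5c, 0xd7, 0x2f]
t1 = [0xd2, 0xe2, 0xa2, 0xd2, 0x5c, 0x17, 0x2f, 0xa2]
t2 = [0xe2, 0xd2, 0x17, 0xe2, 0x2e, 0xa2, 0xd7, 0xd2]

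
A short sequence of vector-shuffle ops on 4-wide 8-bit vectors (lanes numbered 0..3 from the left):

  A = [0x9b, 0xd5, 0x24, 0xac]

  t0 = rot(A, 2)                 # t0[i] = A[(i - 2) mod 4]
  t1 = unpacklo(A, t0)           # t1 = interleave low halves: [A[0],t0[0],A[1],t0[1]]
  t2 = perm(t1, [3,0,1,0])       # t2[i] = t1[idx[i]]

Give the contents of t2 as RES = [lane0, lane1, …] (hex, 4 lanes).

RES = [0xac, 0x9b, 0x24, 0x9b]

→ t0 |24|ac|9b|d5|
→ t1 |9b|24|d5|ac|
→ t2 |ac|9b|24|9b|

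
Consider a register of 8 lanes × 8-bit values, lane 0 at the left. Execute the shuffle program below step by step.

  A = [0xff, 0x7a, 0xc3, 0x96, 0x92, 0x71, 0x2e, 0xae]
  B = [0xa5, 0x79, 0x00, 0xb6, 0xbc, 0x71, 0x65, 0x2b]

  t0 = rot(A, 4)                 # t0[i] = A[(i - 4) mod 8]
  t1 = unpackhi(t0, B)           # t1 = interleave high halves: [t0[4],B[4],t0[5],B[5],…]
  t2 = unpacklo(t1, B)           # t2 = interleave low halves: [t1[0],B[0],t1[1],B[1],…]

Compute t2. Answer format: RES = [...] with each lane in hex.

t0 = [0x92, 0x71, 0x2e, 0xae, 0xff, 0x7a, 0xc3, 0x96]
t1 = [0xff, 0xbc, 0x7a, 0x71, 0xc3, 0x65, 0x96, 0x2b]
t2 = [0xff, 0xa5, 0xbc, 0x79, 0x7a, 0x00, 0x71, 0xb6]

RES = [0xff, 0xa5, 0xbc, 0x79, 0x7a, 0x00, 0x71, 0xb6]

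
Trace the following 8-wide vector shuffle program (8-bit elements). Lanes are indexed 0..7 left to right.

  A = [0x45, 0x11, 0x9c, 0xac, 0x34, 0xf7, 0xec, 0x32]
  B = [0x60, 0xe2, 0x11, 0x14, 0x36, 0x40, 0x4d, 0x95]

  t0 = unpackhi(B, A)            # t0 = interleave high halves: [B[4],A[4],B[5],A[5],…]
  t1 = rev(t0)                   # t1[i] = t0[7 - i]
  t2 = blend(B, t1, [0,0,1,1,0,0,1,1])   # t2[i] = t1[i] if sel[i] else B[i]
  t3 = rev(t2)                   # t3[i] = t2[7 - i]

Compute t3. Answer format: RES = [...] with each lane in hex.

  t0: 36 34 40 f7 4d ec 95 32
  t1: 32 95 ec 4d f7 40 34 36
  t2: 60 e2 ec 4d 36 40 34 36
  t3: 36 34 40 36 4d ec e2 60

RES = [0x36, 0x34, 0x40, 0x36, 0x4d, 0xec, 0xe2, 0x60]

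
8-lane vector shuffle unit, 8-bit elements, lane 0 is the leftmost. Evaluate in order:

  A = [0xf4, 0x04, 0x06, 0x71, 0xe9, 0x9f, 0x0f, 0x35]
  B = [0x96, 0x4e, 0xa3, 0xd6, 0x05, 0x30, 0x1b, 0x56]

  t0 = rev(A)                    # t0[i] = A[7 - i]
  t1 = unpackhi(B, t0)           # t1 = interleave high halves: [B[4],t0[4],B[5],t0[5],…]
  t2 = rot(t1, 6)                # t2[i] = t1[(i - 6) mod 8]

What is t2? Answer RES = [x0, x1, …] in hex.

RES = [ 0x30  0x06  0x1b  0x04  0x56  0xf4  0x05  0x71 ]

t0 = [0x35, 0x0f, 0x9f, 0xe9, 0x71, 0x06, 0x04, 0xf4]
t1 = [0x05, 0x71, 0x30, 0x06, 0x1b, 0x04, 0x56, 0xf4]
t2 = [0x30, 0x06, 0x1b, 0x04, 0x56, 0xf4, 0x05, 0x71]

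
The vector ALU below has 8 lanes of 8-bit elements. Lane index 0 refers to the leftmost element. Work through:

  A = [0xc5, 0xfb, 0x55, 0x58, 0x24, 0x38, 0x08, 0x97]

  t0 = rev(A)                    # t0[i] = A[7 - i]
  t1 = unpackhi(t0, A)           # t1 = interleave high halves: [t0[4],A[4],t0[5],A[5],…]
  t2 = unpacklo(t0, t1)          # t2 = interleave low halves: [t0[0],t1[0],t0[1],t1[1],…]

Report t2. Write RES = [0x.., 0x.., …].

t0 = [0x97, 0x08, 0x38, 0x24, 0x58, 0x55, 0xfb, 0xc5]
t1 = [0x58, 0x24, 0x55, 0x38, 0xfb, 0x08, 0xc5, 0x97]
t2 = [0x97, 0x58, 0x08, 0x24, 0x38, 0x55, 0x24, 0x38]

RES = [ 0x97  0x58  0x08  0x24  0x38  0x55  0x24  0x38 ]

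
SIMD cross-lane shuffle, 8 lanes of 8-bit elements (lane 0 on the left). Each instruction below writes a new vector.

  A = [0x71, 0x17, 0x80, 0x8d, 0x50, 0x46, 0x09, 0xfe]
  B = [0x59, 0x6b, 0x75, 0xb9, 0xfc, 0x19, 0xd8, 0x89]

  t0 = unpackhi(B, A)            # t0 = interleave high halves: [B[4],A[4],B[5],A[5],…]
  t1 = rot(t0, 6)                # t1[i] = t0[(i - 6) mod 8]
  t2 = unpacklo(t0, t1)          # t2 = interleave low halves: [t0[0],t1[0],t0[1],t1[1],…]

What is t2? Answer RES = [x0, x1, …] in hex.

RES = [0xfc, 0x19, 0x50, 0x46, 0x19, 0xd8, 0x46, 0x09]

t0 = [0xfc, 0x50, 0x19, 0x46, 0xd8, 0x09, 0x89, 0xfe]
t1 = [0x19, 0x46, 0xd8, 0x09, 0x89, 0xfe, 0xfc, 0x50]
t2 = [0xfc, 0x19, 0x50, 0x46, 0x19, 0xd8, 0x46, 0x09]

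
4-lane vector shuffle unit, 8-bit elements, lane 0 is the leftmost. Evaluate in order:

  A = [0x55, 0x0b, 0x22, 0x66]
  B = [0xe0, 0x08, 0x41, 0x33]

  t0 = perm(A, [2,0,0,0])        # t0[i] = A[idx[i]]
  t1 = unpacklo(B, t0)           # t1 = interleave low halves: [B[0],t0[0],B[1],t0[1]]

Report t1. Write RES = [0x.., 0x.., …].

RES = [0xe0, 0x22, 0x08, 0x55]

  t0: 22 55 55 55
  t1: e0 22 08 55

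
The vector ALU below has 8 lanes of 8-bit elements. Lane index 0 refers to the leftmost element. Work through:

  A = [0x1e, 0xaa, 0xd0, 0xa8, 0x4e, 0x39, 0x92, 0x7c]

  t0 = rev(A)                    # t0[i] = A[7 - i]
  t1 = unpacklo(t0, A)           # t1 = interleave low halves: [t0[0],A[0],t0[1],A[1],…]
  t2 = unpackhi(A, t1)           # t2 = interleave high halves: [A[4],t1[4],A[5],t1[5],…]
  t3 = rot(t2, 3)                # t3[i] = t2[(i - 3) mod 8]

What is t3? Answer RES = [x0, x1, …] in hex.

RES = [0x4e, 0x7c, 0xa8, 0x4e, 0x39, 0x39, 0xd0, 0x92]

  t0: 7c 92 39 4e a8 d0 aa 1e
  t1: 7c 1e 92 aa 39 d0 4e a8
  t2: 4e 39 39 d0 92 4e 7c a8
  t3: 4e 7c a8 4e 39 39 d0 92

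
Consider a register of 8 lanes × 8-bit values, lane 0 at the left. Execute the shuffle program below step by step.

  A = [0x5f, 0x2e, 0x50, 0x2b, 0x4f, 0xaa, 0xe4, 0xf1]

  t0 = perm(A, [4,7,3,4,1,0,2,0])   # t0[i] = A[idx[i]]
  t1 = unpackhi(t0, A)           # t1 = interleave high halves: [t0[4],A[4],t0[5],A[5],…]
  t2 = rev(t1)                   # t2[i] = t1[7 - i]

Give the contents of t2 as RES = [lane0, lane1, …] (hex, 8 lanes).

RES = [0xf1, 0x5f, 0xe4, 0x50, 0xaa, 0x5f, 0x4f, 0x2e]

t0 = [0x4f, 0xf1, 0x2b, 0x4f, 0x2e, 0x5f, 0x50, 0x5f]
t1 = [0x2e, 0x4f, 0x5f, 0xaa, 0x50, 0xe4, 0x5f, 0xf1]
t2 = [0xf1, 0x5f, 0xe4, 0x50, 0xaa, 0x5f, 0x4f, 0x2e]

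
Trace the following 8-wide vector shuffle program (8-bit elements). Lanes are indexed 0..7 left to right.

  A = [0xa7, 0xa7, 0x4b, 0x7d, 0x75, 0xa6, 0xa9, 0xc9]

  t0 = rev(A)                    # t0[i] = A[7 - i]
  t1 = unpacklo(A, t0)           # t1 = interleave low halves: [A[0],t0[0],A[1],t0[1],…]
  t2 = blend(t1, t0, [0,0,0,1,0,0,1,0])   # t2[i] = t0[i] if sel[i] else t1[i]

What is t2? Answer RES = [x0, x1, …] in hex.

RES = [ 0xa7  0xc9  0xa7  0x75  0x4b  0xa6  0xa7  0x75 ]

→ t0 |c9|a9|a6|75|7d|4b|a7|a7|
→ t1 |a7|c9|a7|a9|4b|a6|7d|75|
→ t2 |a7|c9|a7|75|4b|a6|a7|75|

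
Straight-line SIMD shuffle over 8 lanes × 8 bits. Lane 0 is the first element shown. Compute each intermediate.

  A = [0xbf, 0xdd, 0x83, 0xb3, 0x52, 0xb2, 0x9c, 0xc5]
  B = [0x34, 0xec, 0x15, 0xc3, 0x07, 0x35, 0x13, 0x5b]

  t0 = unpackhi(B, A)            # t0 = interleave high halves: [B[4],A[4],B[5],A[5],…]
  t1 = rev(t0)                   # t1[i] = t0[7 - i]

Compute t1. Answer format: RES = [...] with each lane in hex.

RES = [ 0xc5  0x5b  0x9c  0x13  0xb2  0x35  0x52  0x07 ]

→ t0 |07|52|35|b2|13|9c|5b|c5|
→ t1 |c5|5b|9c|13|b2|35|52|07|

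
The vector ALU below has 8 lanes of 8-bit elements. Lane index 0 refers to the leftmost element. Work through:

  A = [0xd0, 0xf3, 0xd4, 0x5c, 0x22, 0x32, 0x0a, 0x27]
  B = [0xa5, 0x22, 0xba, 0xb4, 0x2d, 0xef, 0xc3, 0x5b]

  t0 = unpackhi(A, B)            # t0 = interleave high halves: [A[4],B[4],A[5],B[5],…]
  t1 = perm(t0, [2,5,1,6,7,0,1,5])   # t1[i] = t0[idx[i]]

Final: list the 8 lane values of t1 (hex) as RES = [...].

→ t0 |22|2d|32|ef|0a|c3|27|5b|
→ t1 |32|c3|2d|27|5b|22|2d|c3|

RES = [0x32, 0xc3, 0x2d, 0x27, 0x5b, 0x22, 0x2d, 0xc3]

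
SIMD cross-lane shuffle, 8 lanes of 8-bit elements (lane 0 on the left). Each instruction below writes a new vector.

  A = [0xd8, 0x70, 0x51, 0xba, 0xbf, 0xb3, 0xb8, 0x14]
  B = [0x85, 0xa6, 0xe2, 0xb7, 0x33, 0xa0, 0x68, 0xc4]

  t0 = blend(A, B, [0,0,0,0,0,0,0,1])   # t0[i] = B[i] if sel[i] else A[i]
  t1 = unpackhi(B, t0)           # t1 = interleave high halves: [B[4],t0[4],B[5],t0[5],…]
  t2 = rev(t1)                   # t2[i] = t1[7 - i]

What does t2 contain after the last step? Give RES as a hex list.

RES = [ 0xc4  0xc4  0xb8  0x68  0xb3  0xa0  0xbf  0x33 ]

  t0: d8 70 51 ba bf b3 b8 c4
  t1: 33 bf a0 b3 68 b8 c4 c4
  t2: c4 c4 b8 68 b3 a0 bf 33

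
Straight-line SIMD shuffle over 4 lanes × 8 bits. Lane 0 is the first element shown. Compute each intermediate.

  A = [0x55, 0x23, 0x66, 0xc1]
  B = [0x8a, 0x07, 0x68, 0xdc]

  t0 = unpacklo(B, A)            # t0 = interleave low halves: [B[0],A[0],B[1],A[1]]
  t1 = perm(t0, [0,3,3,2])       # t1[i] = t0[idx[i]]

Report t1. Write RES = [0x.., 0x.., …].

RES = [0x8a, 0x23, 0x23, 0x07]

  t0: 8a 55 07 23
  t1: 8a 23 23 07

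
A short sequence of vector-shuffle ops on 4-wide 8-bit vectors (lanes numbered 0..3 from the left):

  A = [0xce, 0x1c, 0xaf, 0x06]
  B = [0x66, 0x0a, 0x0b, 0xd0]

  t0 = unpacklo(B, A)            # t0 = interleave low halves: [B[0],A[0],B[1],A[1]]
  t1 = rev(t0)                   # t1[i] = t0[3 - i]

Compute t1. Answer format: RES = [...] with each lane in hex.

t0 = [0x66, 0xce, 0x0a, 0x1c]
t1 = [0x1c, 0x0a, 0xce, 0x66]

RES = [ 0x1c  0x0a  0xce  0x66 ]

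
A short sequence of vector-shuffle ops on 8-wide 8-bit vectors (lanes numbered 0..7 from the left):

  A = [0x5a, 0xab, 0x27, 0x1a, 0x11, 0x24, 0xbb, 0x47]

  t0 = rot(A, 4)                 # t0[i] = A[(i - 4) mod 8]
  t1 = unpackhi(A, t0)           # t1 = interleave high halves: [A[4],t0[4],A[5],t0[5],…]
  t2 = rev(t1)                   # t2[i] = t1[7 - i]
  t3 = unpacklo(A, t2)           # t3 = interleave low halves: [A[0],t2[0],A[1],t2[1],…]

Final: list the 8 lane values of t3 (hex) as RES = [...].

  t0: 11 24 bb 47 5a ab 27 1a
  t1: 11 5a 24 ab bb 27 47 1a
  t2: 1a 47 27 bb ab 24 5a 11
  t3: 5a 1a ab 47 27 27 1a bb

RES = [ 0x5a  0x1a  0xab  0x47  0x27  0x27  0x1a  0xbb ]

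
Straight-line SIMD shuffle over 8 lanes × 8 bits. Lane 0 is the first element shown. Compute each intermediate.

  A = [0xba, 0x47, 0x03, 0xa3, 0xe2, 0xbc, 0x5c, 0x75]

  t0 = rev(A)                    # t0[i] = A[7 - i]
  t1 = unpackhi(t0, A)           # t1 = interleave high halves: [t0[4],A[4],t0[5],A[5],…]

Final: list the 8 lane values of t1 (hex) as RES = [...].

RES = [0xa3, 0xe2, 0x03, 0xbc, 0x47, 0x5c, 0xba, 0x75]

t0 = [0x75, 0x5c, 0xbc, 0xe2, 0xa3, 0x03, 0x47, 0xba]
t1 = [0xa3, 0xe2, 0x03, 0xbc, 0x47, 0x5c, 0xba, 0x75]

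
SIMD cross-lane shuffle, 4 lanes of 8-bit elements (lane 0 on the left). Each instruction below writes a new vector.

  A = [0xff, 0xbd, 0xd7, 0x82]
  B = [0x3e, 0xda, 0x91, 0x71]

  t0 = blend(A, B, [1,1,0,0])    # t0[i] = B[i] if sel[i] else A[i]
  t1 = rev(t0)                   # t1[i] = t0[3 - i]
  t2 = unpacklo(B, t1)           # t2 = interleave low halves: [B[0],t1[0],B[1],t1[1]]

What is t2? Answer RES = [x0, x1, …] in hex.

RES = [0x3e, 0x82, 0xda, 0xd7]

t0 = [0x3e, 0xda, 0xd7, 0x82]
t1 = [0x82, 0xd7, 0xda, 0x3e]
t2 = [0x3e, 0x82, 0xda, 0xd7]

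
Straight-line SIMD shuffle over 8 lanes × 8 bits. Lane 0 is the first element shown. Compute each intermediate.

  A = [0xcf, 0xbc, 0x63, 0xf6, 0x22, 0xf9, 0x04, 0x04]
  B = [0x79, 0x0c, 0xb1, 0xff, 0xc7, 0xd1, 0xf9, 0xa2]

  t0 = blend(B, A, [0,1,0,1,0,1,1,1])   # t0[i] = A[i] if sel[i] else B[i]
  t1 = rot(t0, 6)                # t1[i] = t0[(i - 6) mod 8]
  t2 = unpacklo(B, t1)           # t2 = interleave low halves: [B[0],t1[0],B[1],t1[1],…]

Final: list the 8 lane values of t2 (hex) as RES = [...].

RES = [0x79, 0xb1, 0x0c, 0xf6, 0xb1, 0xc7, 0xff, 0xf9]

t0 = [0x79, 0xbc, 0xb1, 0xf6, 0xc7, 0xf9, 0x04, 0x04]
t1 = [0xb1, 0xf6, 0xc7, 0xf9, 0x04, 0x04, 0x79, 0xbc]
t2 = [0x79, 0xb1, 0x0c, 0xf6, 0xb1, 0xc7, 0xff, 0xf9]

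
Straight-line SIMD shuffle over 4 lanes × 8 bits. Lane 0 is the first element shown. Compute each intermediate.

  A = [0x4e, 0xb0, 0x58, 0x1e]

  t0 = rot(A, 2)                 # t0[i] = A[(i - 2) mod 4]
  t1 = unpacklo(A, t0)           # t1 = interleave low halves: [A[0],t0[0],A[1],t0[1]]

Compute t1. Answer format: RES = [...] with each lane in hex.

  t0: 58 1e 4e b0
  t1: 4e 58 b0 1e

RES = [0x4e, 0x58, 0xb0, 0x1e]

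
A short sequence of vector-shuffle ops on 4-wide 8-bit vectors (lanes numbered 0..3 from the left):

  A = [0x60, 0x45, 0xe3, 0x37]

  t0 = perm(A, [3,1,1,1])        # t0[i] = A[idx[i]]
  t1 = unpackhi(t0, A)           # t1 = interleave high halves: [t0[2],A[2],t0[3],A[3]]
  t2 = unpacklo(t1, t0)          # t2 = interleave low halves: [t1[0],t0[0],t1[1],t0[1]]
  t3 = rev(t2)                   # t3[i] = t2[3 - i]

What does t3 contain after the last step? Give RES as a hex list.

t0 = [0x37, 0x45, 0x45, 0x45]
t1 = [0x45, 0xe3, 0x45, 0x37]
t2 = [0x45, 0x37, 0xe3, 0x45]
t3 = [0x45, 0xe3, 0x37, 0x45]

RES = [0x45, 0xe3, 0x37, 0x45]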